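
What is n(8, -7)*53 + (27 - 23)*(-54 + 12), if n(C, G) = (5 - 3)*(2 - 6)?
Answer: -592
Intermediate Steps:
n(C, G) = -8 (n(C, G) = 2*(-4) = -8)
n(8, -7)*53 + (27 - 23)*(-54 + 12) = -8*53 + (27 - 23)*(-54 + 12) = -424 + 4*(-42) = -424 - 168 = -592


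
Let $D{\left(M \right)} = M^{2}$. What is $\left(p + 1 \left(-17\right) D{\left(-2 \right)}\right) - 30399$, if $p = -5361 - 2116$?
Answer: $-37944$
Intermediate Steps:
$p = -7477$ ($p = -5361 - 2116 = -7477$)
$\left(p + 1 \left(-17\right) D{\left(-2 \right)}\right) - 30399 = \left(-7477 + 1 \left(-17\right) \left(-2\right)^{2}\right) - 30399 = \left(-7477 - 68\right) - 30399 = -7545 - 30399 = -37944$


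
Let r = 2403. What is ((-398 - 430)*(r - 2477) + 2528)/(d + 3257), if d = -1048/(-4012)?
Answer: 5817400/297003 ≈ 19.587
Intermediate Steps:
d = 262/1003 (d = -1048*(-1/4012) = 262/1003 ≈ 0.26122)
((-398 - 430)*(r - 2477) + 2528)/(d + 3257) = ((-398 - 430)*(2403 - 2477) + 2528)/(262/1003 + 3257) = (-828*(-74) + 2528)/(3267033/1003) = (61272 + 2528)*(1003/3267033) = 63800*(1003/3267033) = 5817400/297003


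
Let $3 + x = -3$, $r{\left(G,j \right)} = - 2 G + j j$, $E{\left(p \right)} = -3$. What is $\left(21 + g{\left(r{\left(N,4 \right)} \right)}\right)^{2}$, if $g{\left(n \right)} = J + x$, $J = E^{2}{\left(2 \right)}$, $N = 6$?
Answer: $576$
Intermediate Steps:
$r{\left(G,j \right)} = j^{2} - 2 G$ ($r{\left(G,j \right)} = - 2 G + j^{2} = j^{2} - 2 G$)
$J = 9$ ($J = \left(-3\right)^{2} = 9$)
$x = -6$ ($x = -3 - 3 = -6$)
$g{\left(n \right)} = 3$ ($g{\left(n \right)} = 9 - 6 = 3$)
$\left(21 + g{\left(r{\left(N,4 \right)} \right)}\right)^{2} = \left(21 + 3\right)^{2} = 24^{2} = 576$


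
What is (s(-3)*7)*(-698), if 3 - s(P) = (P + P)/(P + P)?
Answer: -9772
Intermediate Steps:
s(P) = 2 (s(P) = 3 - (P + P)/(P + P) = 3 - 2*P/(2*P) = 3 - 2*P*1/(2*P) = 3 - 1*1 = 3 - 1 = 2)
(s(-3)*7)*(-698) = (2*7)*(-698) = 14*(-698) = -9772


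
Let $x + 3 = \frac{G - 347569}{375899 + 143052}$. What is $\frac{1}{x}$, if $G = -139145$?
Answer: $- \frac{518951}{2043567} \approx -0.25394$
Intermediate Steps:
$x = - \frac{2043567}{518951}$ ($x = -3 + \frac{-139145 - 347569}{375899 + 143052} = -3 - \frac{486714}{518951} = - \frac{2043567}{518951} \approx -3.9379$)
$\frac{1}{x} = \frac{1}{- \frac{2043567}{518951}} = - \frac{518951}{2043567}$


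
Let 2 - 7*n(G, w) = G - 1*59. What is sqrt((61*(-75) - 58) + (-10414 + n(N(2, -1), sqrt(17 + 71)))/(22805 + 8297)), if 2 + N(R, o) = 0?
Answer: I*sqrt(4481983910042)/31102 ≈ 68.069*I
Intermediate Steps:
N(R, o) = -2 (N(R, o) = -2 + 0 = -2)
n(G, w) = 61/7 - G/7 (n(G, w) = 2/7 - (G - 1*59)/7 = 2/7 - (G - 59)/7 = 2/7 - (-59 + G)/7 = 2/7 + (59/7 - G/7) = 61/7 - G/7)
sqrt((61*(-75) - 58) + (-10414 + n(N(2, -1), sqrt(17 + 71)))/(22805 + 8297)) = sqrt((61*(-75) - 58) + (-10414 + (61/7 - 1/7*(-2)))/(22805 + 8297)) = sqrt((-4575 - 58) + (-10414 + (61/7 + 2/7))/31102) = sqrt(-4633 + (-10414 + 9)*(1/31102)) = sqrt(-4633 - 10405*1/31102) = sqrt(-4633 - 10405/31102) = sqrt(-144105971/31102) = I*sqrt(4481983910042)/31102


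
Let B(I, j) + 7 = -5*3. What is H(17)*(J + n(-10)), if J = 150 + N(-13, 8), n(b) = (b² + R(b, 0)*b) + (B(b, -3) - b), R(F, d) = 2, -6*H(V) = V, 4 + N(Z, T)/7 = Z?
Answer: -561/2 ≈ -280.50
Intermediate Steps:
N(Z, T) = -28 + 7*Z
H(V) = -V/6
B(I, j) = -22 (B(I, j) = -7 - 5*3 = -7 - 15 = -22)
n(b) = -22 + b + b² (n(b) = (b² + 2*b) + (-22 - b) = -22 + b + b²)
J = 31 (J = 150 + (-28 + 7*(-13)) = 150 + (-28 - 91) = 150 - 119 = 31)
H(17)*(J + n(-10)) = (-⅙*17)*(31 + (-22 - 10 + (-10)²)) = -17*(31 + (-22 - 10 + 100))/6 = -17*(31 + 68)/6 = -17/6*99 = -561/2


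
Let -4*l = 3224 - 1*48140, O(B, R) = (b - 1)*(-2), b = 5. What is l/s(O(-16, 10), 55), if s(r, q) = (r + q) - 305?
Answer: -3743/86 ≈ -43.523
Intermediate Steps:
O(B, R) = -8 (O(B, R) = (5 - 1)*(-2) = 4*(-2) = -8)
s(r, q) = -305 + q + r (s(r, q) = (q + r) - 305 = -305 + q + r)
l = 11229 (l = -(3224 - 1*48140)/4 = -(3224 - 48140)/4 = -¼*(-44916) = 11229)
l/s(O(-16, 10), 55) = 11229/(-305 + 55 - 8) = 11229/(-258) = 11229*(-1/258) = -3743/86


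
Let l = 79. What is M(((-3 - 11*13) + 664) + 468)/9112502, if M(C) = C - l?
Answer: 907/9112502 ≈ 9.9534e-5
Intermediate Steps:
M(C) = -79 + C (M(C) = C - 1*79 = C - 79 = -79 + C)
M(((-3 - 11*13) + 664) + 468)/9112502 = (-79 + (((-3 - 11*13) + 664) + 468))/9112502 = (-79 + (((-3 - 143) + 664) + 468))*(1/9112502) = (-79 + ((-146 + 664) + 468))*(1/9112502) = (-79 + (518 + 468))*(1/9112502) = (-79 + 986)*(1/9112502) = 907*(1/9112502) = 907/9112502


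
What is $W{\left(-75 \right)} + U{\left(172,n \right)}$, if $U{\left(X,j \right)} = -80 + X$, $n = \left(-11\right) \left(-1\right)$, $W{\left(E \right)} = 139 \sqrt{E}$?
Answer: $92 + 695 i \sqrt{3} \approx 92.0 + 1203.8 i$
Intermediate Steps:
$n = 11$
$W{\left(-75 \right)} + U{\left(172,n \right)} = 139 \sqrt{-75} + \left(-80 + 172\right) = 139 \cdot 5 i \sqrt{3} + 92 = 695 i \sqrt{3} + 92 = 92 + 695 i \sqrt{3}$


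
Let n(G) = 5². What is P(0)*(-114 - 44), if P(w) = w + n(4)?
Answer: -3950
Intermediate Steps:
n(G) = 25
P(w) = 25 + w (P(w) = w + 25 = 25 + w)
P(0)*(-114 - 44) = (25 + 0)*(-114 - 44) = 25*(-158) = -3950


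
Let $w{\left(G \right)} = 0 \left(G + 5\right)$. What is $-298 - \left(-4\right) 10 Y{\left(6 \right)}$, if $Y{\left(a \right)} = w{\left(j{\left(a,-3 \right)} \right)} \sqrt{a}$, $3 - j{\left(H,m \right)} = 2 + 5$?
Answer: $-298$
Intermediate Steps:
$j{\left(H,m \right)} = -4$ ($j{\left(H,m \right)} = 3 - \left(2 + 5\right) = 3 - 7 = -4$)
$w{\left(G \right)} = 0$ ($w{\left(G \right)} = 0 \left(5 + G\right) = 0$)
$Y{\left(a \right)} = 0$ ($Y{\left(a \right)} = 0 \sqrt{a} = 0$)
$-298 - \left(-4\right) 10 Y{\left(6 \right)} = -298 - \left(-4\right) 10 \cdot 0 = -298 - \left(-40\right) 0 = -298 - 0 = -298 + 0 = -298$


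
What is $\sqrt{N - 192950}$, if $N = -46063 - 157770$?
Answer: $3 i \sqrt{44087} \approx 629.91 i$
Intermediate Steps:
$N = -203833$ ($N = -46063 - 157770 = -203833$)
$\sqrt{N - 192950} = \sqrt{-203833 - 192950} = \sqrt{-396783} = 3 i \sqrt{44087}$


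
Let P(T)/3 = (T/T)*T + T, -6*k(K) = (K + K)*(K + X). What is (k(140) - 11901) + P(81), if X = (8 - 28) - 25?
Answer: -47545/3 ≈ -15848.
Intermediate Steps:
X = -45 (X = -20 - 25 = -45)
k(K) = -K*(-45 + K)/3 (k(K) = -(K + K)*(K - 45)/6 = -2*K*(-45 + K)/6 = -K*(-45 + K)/3)
P(T) = 6*T (P(T) = 3*((T/T)*T + T) = 3*(1*T + T) = 3*(T + T) = 3*(2*T) = 6*T)
(k(140) - 11901) + P(81) = ((1/3)*140*(45 - 1*140) - 11901) + 6*81 = ((1/3)*140*(45 - 140) - 11901) + 486 = ((1/3)*140*(-95) - 11901) + 486 = (-13300/3 - 11901) + 486 = -49003/3 + 486 = -47545/3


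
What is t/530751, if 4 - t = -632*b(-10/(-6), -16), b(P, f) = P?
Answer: 244/122481 ≈ 0.0019921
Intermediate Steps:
t = 3172/3 (t = 4 - (-632)*(-10/(-6)) = 4 - (-632)*(-10*(-1/6)) = 4 - (-632)*5/3 = 4 - 1*(-3160/3) = 4 + 3160/3 = 3172/3 ≈ 1057.3)
t/530751 = (3172/3)/530751 = (3172/3)*(1/530751) = 244/122481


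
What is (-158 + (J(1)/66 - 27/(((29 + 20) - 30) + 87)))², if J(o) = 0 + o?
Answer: 76596651121/3059001 ≈ 25040.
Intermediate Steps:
J(o) = o
(-158 + (J(1)/66 - 27/(((29 + 20) - 30) + 87)))² = (-158 + (1/66 - 27/(((29 + 20) - 30) + 87)))² = (-158 + (1*(1/66) - 27/((49 - 30) + 87)))² = (-158 + (1/66 - 27/(19 + 87)))² = (-158 + (1/66 - 27/106))² = (-158 - 419/1749)² = (-276761/1749)² = 76596651121/3059001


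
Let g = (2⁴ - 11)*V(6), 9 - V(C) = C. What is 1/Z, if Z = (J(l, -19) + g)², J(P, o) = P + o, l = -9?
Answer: 1/169 ≈ 0.0059172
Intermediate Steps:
V(C) = 9 - C
g = 15 (g = (2⁴ - 11)*(9 - 1*6) = (16 - 11)*(9 - 6) = 5*3 = 15)
Z = 169 (Z = ((-9 - 19) + 15)² = (-28 + 15)² = (-13)² = 169)
1/Z = 1/169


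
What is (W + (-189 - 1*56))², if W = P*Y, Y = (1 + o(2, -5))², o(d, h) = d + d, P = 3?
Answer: 28900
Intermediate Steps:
o(d, h) = 2*d
Y = 25 (Y = (1 + 2*2)² = (1 + 4)² = 5² = 25)
W = 75 (W = 3*25 = 75)
(W + (-189 - 1*56))² = (75 + (-189 - 1*56))² = (75 + (-189 - 56))² = (75 - 245)² = (-170)² = 28900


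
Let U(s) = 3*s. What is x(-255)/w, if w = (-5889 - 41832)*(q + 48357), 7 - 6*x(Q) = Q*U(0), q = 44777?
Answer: -7/26666685684 ≈ -2.6250e-10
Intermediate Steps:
x(Q) = 7/6 (x(Q) = 7/6 - Q*3*0/6 = 7/6 - Q*0/6 = 7/6 - ⅙*0 = 7/6 + 0 = 7/6)
w = -4444447614 (w = (-5889 - 41832)*(44777 + 48357) = -47721*93134 = -4444447614)
x(-255)/w = (7/6)/(-4444447614) = (7/6)*(-1/4444447614) = -7/26666685684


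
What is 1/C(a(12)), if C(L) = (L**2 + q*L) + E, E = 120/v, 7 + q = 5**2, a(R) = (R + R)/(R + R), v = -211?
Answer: 211/3889 ≈ 0.054256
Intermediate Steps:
a(R) = 1 (a(R) = (2*R)/((2*R)) = (2*R)*(1/(2*R)) = 1)
q = 18 (q = -7 + 5**2 = -7 + 25 = 18)
E = -120/211 (E = 120/(-211) = 120*(-1/211) = -120/211 ≈ -0.56872)
C(L) = -120/211 + L**2 + 18*L (C(L) = (L**2 + 18*L) - 120/211 = -120/211 + L**2 + 18*L)
1/C(a(12)) = 1/(-120/211 + 1**2 + 18*1) = 1/(-120/211 + 1 + 18) = 1/(3889/211) = 211/3889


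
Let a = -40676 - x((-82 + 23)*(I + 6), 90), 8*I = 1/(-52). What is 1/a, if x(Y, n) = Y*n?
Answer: -208/1836383 ≈ -0.00011327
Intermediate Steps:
I = -1/416 (I = (⅛)/(-52) = (⅛)*(-1/52) = -1/416 ≈ -0.0024038)
a = -1836383/208 (a = -40676 - (-82 + 23)*(-1/416 + 6)*90 = -40676 - (-59*2495/416)*90 = -40676 - (-147205)*90/416 = -40676 - 1*(-6624225/208) = -40676 + 6624225/208 = -1836383/208 ≈ -8828.8)
1/a = 1/(-1836383/208) = -208/1836383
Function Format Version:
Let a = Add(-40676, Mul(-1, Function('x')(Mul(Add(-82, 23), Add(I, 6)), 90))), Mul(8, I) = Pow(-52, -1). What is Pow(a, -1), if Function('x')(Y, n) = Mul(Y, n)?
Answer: Rational(-208, 1836383) ≈ -0.00011327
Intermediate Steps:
I = Rational(-1, 416) (I = Mul(Rational(1, 8), Pow(-52, -1)) = Mul(Rational(1, 8), Rational(-1, 52)) = Rational(-1, 416) ≈ -0.0024038)
a = Rational(-1836383, 208) (a = Add(-40676, Mul(-1, Mul(Mul(Add(-82, 23), Add(Rational(-1, 416), 6)), 90))) = Add(-40676, Mul(-1, Mul(Mul(-59, Rational(2495, 416)), 90))) = Add(-40676, Mul(-1, Mul(Rational(-147205, 416), 90))) = Add(-40676, Mul(-1, Rational(-6624225, 208))) = Add(-40676, Rational(6624225, 208)) = Rational(-1836383, 208) ≈ -8828.8)
Pow(a, -1) = Pow(Rational(-1836383, 208), -1) = Rational(-208, 1836383)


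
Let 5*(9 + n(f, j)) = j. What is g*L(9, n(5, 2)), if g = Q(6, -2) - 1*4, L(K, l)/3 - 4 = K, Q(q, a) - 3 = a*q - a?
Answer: -429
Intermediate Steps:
Q(q, a) = 3 - a + a*q (Q(q, a) = 3 + (a*q - a) = 3 + (-a + a*q) = 3 - a + a*q)
n(f, j) = -9 + j/5
L(K, l) = 12 + 3*K
g = -11 (g = (3 - 1*(-2) - 2*6) - 1*4 = (3 + 2 - 12) - 4 = -7 - 4 = -11)
g*L(9, n(5, 2)) = -11*(12 + 3*9) = -11*(12 + 27) = -11*39 = -429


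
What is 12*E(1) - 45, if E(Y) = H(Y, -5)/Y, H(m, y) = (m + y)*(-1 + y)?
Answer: 243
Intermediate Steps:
H(m, y) = (-1 + y)*(m + y)
E(Y) = (30 - 6*Y)/Y (E(Y) = ((-5)² - Y - 1*(-5) + Y*(-5))/Y = (25 - Y + 5 - 5*Y)/Y = (30 - 6*Y)/Y)
12*E(1) - 45 = 12*(-6 + 30/1) - 45 = 12*(-6 + 30*1) - 45 = 12*(-6 + 30) - 45 = 12*24 - 45 = 288 - 45 = 243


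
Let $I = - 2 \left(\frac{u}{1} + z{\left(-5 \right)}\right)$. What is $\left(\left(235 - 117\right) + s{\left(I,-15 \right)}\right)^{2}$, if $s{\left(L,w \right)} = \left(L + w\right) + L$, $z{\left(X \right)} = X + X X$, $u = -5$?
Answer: $1849$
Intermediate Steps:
$z{\left(X \right)} = X + X^{2}$
$I = -30$ ($I = - 2 \left(- \frac{5}{1} - 5 \left(1 - 5\right)\right) = - 2 \left(\left(-5\right) 1 - -20\right) = - 2 \left(-5 + 20\right) = \left(-2\right) 15 = -30$)
$s{\left(L,w \right)} = w + 2 L$
$\left(\left(235 - 117\right) + s{\left(I,-15 \right)}\right)^{2} = \left(\left(235 - 117\right) + \left(-15 + 2 \left(-30\right)\right)\right)^{2} = \left(118 - 75\right)^{2} = 43^{2} = 1849$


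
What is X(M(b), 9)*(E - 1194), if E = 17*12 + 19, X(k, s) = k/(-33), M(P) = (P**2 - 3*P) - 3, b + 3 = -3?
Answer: 16507/11 ≈ 1500.6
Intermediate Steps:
b = -6 (b = -3 - 3 = -6)
M(P) = -3 + P**2 - 3*P
X(k, s) = -k/33 (X(k, s) = k*(-1/33) = -k/33)
E = 223 (E = 204 + 19 = 223)
X(M(b), 9)*(E - 1194) = (-(-3 + (-6)**2 - 3*(-6))/33)*(223 - 1194) = -(-3 + 36 + 18)/33*(-971) = -1/33*51*(-971) = -17/11*(-971) = 16507/11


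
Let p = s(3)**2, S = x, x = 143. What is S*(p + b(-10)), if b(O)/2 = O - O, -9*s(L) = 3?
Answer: 143/9 ≈ 15.889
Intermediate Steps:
s(L) = -1/3 (s(L) = -1/9*3 = -1/3)
S = 143
b(O) = 0 (b(O) = 2*(O - O) = 2*0 = 0)
p = 1/9 (p = (-1/3)**2 = 1/9 ≈ 0.11111)
S*(p + b(-10)) = 143*(1/9 + 0) = 143*(1/9) = 143/9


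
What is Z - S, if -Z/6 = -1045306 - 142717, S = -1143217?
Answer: 8271355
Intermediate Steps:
Z = 7128138 (Z = -6*(-1045306 - 142717) = -6*(-1188023) = 7128138)
Z - S = 7128138 - 1*(-1143217) = 7128138 + 1143217 = 8271355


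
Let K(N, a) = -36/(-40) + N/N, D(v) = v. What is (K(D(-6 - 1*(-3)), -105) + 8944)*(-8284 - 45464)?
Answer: -2404121166/5 ≈ -4.8082e+8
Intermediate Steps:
K(N, a) = 19/10 (K(N, a) = -36*(-1/40) + 1 = 9/10 + 1 = 19/10)
(K(D(-6 - 1*(-3)), -105) + 8944)*(-8284 - 45464) = (19/10 + 8944)*(-8284 - 45464) = (89459/10)*(-53748) = -2404121166/5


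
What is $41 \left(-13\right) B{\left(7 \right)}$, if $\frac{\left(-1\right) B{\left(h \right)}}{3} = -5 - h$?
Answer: $-19188$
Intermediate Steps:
$B{\left(h \right)} = 15 + 3 h$ ($B{\left(h \right)} = - 3 \left(-5 - h\right) = 15 + 3 h$)
$41 \left(-13\right) B{\left(7 \right)} = 41 \left(-13\right) \left(15 + 3 \cdot 7\right) = - 533 \left(15 + 21\right) = \left(-533\right) 36 = -19188$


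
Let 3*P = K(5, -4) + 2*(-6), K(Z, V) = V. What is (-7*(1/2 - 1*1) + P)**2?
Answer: 121/36 ≈ 3.3611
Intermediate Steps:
P = -16/3 (P = (-4 + 2*(-6))/3 = (-4 - 12)/3 = (1/3)*(-16) = -16/3 ≈ -5.3333)
(-7*(1/2 - 1*1) + P)**2 = (-7*(1/2 - 1*1) - 16/3)**2 = (-7*(1*(1/2) - 1) - 16/3)**2 = (-7*(1/2 - 1) - 16/3)**2 = (-7*(-1/2) - 16/3)**2 = (7/2 - 16/3)**2 = (-11/6)**2 = 121/36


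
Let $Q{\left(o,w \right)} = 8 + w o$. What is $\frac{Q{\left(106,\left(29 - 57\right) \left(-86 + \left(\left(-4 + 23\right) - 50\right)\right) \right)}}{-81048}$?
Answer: $- \frac{43408}{10131} \approx -4.2847$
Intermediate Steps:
$Q{\left(o,w \right)} = 8 + o w$
$\frac{Q{\left(106,\left(29 - 57\right) \left(-86 + \left(\left(-4 + 23\right) - 50\right)\right) \right)}}{-81048} = \frac{8 + 106 \left(29 - 57\right) \left(-86 + \left(\left(-4 + 23\right) - 50\right)\right)}{-81048} = \left(8 + 106 \left(- 28 \left(-86 + \left(19 - 50\right)\right)\right)\right) \left(- \frac{1}{81048}\right) = \left(8 + 106 \left(- 28 \left(-86 - 31\right)\right)\right) \left(- \frac{1}{81048}\right) = \left(8 + 106 \left(\left(-28\right) \left(-117\right)\right)\right) \left(- \frac{1}{81048}\right) = \left(8 + 106 \cdot 3276\right) \left(- \frac{1}{81048}\right) = \left(8 + 347256\right) \left(- \frac{1}{81048}\right) = 347264 \left(- \frac{1}{81048}\right) = - \frac{43408}{10131}$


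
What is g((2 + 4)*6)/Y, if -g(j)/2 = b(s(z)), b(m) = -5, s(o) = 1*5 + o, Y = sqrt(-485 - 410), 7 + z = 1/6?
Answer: -2*I*sqrt(895)/179 ≈ -0.33426*I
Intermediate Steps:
z = -41/6 (z = -7 + 1/6 = -41/6 ≈ -6.8333)
Y = I*sqrt(895) (Y = sqrt(-895) = I*sqrt(895) ≈ 29.917*I)
s(o) = 5 + o
g(j) = 10 (g(j) = -2*(-5) = 10)
g((2 + 4)*6)/Y = 10/((I*sqrt(895))) = 10*(-I*sqrt(895)/895) = -2*I*sqrt(895)/179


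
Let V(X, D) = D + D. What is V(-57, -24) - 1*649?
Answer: -697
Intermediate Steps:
V(X, D) = 2*D
V(-57, -24) - 1*649 = 2*(-24) - 1*649 = -48 - 649 = -697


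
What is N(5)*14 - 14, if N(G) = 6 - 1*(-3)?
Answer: 112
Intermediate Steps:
N(G) = 9 (N(G) = 6 + 3 = 9)
N(5)*14 - 14 = 9*14 - 14 = 126 - 14 = 112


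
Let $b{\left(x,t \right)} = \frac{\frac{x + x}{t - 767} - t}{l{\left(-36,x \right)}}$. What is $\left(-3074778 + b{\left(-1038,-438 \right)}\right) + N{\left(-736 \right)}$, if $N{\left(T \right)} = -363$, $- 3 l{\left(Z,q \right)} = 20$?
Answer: $- \frac{37056243849}{12050} \approx -3.0752 \cdot 10^{6}$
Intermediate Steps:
$l{\left(Z,q \right)} = - \frac{20}{3}$ ($l{\left(Z,q \right)} = \left(- \frac{1}{3}\right) 20 = - \frac{20}{3}$)
$b{\left(x,t \right)} = \frac{3 t}{20} - \frac{3 x}{10 \left(-767 + t\right)}$ ($b{\left(x,t \right)} = \frac{\frac{x + x}{t - 767} - t}{- \frac{20}{3}} = \left(\frac{2 x}{-767 + t} - t\right) \left(- \frac{3}{20}\right) = \left(- t + \frac{2 x}{-767 + t}\right) \left(- \frac{3}{20}\right) = \frac{3 t}{20} - \frac{3 x}{10 \left(-767 + t\right)}$)
$\left(-3074778 + b{\left(-1038,-438 \right)}\right) + N{\left(-736 \right)} = \left(-3074778 + \frac{3 \left(\left(-438\right)^{2} - -335946 - -2076\right)}{20 \left(-767 - 438\right)}\right) - 363 = \left(-3074778 + \frac{3 \left(191844 + 335946 + 2076\right)}{20 \left(-1205\right)}\right) - 363 = \left(-3074778 + \frac{3}{20} \left(- \frac{1}{1205}\right) 529866\right) - 363 = \left(-3074778 - \frac{794799}{12050}\right) - 363 = - \frac{37051869699}{12050} - 363 = - \frac{37056243849}{12050}$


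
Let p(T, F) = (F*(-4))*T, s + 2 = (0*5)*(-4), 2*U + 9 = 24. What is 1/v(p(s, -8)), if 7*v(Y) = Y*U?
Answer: -7/480 ≈ -0.014583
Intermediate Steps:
U = 15/2 (U = -9/2 + (½)*24 = -9/2 + 12 = 15/2 ≈ 7.5000)
s = -2 (s = -2 + (0*5)*(-4) = -2 + 0*(-4) = -2 + 0 = -2)
p(T, F) = -4*F*T (p(T, F) = (-4*F)*T = -4*F*T)
v(Y) = 15*Y/14 (v(Y) = (Y*(15/2))/7 = (15*Y/2)/7 = 15*Y/14)
1/v(p(s, -8)) = 1/(15*(-4*(-8)*(-2))/14) = 1/((15/14)*(-64)) = 1/(-480/7) = -7/480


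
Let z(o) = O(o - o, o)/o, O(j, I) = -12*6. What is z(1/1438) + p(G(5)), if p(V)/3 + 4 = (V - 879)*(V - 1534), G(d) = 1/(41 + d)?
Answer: 8340113769/2116 ≈ 3.9415e+6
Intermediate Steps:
p(V) = -12 + 3*(-1534 + V)*(-879 + V) (p(V) = -12 + 3*((V - 879)*(V - 1534)) = -12 + 3*((-879 + V)*(-1534 + V)) = -12 + 3*((-1534 + V)*(-879 + V)) = -12 + 3*(-1534 + V)*(-879 + V))
O(j, I) = -72
z(o) = -72/o
z(1/1438) + p(G(5)) = -72/(1/1438) + (4045146 - 7239/(41 + 5) + 3*(1/(41 + 5))**2) = -72/1/1438 + (4045146 - 7239/46 + 3*(1/46)**2) = -72*1438 + (4045146 - 7239*1/46 + 3*(1/46)**2) = -103536 + (4045146 - 7239/46 + 3*(1/2116)) = -103536 + (4045146 - 7239/46 + 3/2116) = -103536 + 8559195945/2116 = 8340113769/2116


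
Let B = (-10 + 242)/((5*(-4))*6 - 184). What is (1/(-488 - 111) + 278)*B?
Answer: -4829109/22762 ≈ -212.16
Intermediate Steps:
B = -29/38 (B = 232/(-20*6 - 184) = 232/(-120 - 184) = 232/(-304) = 232*(-1/304) = -29/38 ≈ -0.76316)
(1/(-488 - 111) + 278)*B = (1/(-488 - 111) + 278)*(-29/38) = (1/(-599) + 278)*(-29/38) = (-1/599 + 278)*(-29/38) = (166521/599)*(-29/38) = -4829109/22762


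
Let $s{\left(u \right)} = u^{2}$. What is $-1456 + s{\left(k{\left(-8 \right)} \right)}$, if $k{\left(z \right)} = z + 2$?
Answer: $-1420$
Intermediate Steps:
$k{\left(z \right)} = 2 + z$
$-1456 + s{\left(k{\left(-8 \right)} \right)} = -1456 + \left(2 - 8\right)^{2} = -1456 + \left(-6\right)^{2} = -1456 + 36 = -1420$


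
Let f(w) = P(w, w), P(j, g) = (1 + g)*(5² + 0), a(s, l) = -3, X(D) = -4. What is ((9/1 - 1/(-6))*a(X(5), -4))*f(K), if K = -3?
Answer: 1375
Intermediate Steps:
P(j, g) = 25 + 25*g (P(j, g) = (1 + g)*(25 + 0) = (1 + g)*25 = 25 + 25*g)
f(w) = 25 + 25*w
((9/1 - 1/(-6))*a(X(5), -4))*f(K) = ((9/1 - 1/(-6))*(-3))*(25 + 25*(-3)) = ((9*1 - 1*(-⅙))*(-3))*(25 - 75) = ((9 + ⅙)*(-3))*(-50) = ((55/6)*(-3))*(-50) = -55/2*(-50) = 1375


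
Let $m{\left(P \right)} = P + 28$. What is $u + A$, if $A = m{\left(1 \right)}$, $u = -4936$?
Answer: $-4907$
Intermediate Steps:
$m{\left(P \right)} = 28 + P$
$A = 29$ ($A = 28 + 1 = 29$)
$u + A = -4936 + 29 = -4907$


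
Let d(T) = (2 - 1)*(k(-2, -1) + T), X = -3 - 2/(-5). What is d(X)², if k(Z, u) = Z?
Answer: 529/25 ≈ 21.160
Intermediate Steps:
X = -13/5 (X = -3 - 2*(-⅕) = -3 + ⅖ = -13/5 ≈ -2.6000)
d(T) = -2 + T (d(T) = (2 - 1)*(-2 + T) = 1*(-2 + T) = -2 + T)
d(X)² = (-2 - 13/5)² = (-23/5)² = 529/25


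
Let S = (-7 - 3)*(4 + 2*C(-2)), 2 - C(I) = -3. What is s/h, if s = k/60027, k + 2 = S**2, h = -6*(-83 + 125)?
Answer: -9799/7563402 ≈ -0.0012956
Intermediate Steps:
C(I) = 5 (C(I) = 2 - 1*(-3) = 2 + 3 = 5)
h = -252 (h = -6*42 = -252)
S = -140 (S = (-7 - 3)*(4 + 2*5) = -10*(4 + 10) = -10*14 = -140)
k = 19598 (k = -2 + (-140)**2 = -2 + 19600 = 19598)
s = 19598/60027 ≈ 0.32649
s/h = (19598/60027)/(-252) = (19598/60027)*(-1/252) = -9799/7563402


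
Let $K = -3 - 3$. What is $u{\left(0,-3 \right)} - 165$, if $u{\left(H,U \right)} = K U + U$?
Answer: $-150$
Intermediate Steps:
$K = -6$
$u{\left(H,U \right)} = - 5 U$ ($u{\left(H,U \right)} = - 6 U + U = - 5 U$)
$u{\left(0,-3 \right)} - 165 = \left(-5\right) \left(-3\right) - 165 = 15 - 165 = -150$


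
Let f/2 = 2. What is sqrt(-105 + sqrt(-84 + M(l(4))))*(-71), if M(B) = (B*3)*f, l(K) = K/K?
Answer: -71*sqrt(-105 + 6*I*sqrt(2)) ≈ -29.373 - 728.13*I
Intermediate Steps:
f = 4 (f = 2*2 = 4)
l(K) = 1
M(B) = 12*B (M(B) = (B*3)*4 = (3*B)*4 = 12*B)
sqrt(-105 + sqrt(-84 + M(l(4))))*(-71) = sqrt(-105 + sqrt(-84 + 12*1))*(-71) = sqrt(-105 + sqrt(-84 + 12))*(-71) = sqrt(-105 + sqrt(-72))*(-71) = sqrt(-105 + 6*I*sqrt(2))*(-71) = -71*sqrt(-105 + 6*I*sqrt(2))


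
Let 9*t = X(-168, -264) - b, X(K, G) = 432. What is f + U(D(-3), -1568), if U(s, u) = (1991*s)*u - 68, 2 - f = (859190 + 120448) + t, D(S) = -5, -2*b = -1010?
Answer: 131667697/9 ≈ 1.4630e+7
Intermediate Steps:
b = 505 (b = -½*(-1010) = 505)
t = -73/9 (t = (432 - 1*505)/9 = (432 - 505)/9 = (⅑)*(-73) = -73/9 ≈ -8.1111)
f = -8816651/9 (f = 2 - ((859190 + 120448) - 73/9) = 2 - (979638 - 73/9) = 2 - 1*8816669/9 = 2 - 8816669/9 = -8816651/9 ≈ -9.7963e+5)
U(s, u) = -68 + 1991*s*u (U(s, u) = 1991*s*u - 68 = -68 + 1991*s*u)
f + U(D(-3), -1568) = -8816651/9 + (-68 + 1991*(-5)*(-1568)) = -8816651/9 + (-68 + 15609440) = -8816651/9 + 15609372 = 131667697/9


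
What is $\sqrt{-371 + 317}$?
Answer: $3 i \sqrt{6} \approx 7.3485 i$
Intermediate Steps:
$\sqrt{-371 + 317} = \sqrt{-54} = 3 i \sqrt{6}$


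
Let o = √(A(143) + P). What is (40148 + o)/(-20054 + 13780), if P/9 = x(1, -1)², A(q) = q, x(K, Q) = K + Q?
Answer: -20074/3137 - √143/6274 ≈ -6.4010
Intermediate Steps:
P = 0 (P = 9*(1 - 1)² = 9*0² = 9*0 = 0)
o = √143 (o = √(143 + 0) = √143 ≈ 11.958)
(40148 + o)/(-20054 + 13780) = (40148 + √143)/(-20054 + 13780) = (40148 + √143)/(-6274) = (40148 + √143)*(-1/6274) = -20074/3137 - √143/6274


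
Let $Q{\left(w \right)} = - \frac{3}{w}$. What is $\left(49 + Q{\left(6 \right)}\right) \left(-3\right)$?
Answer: $- \frac{291}{2} \approx -145.5$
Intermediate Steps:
$\left(49 + Q{\left(6 \right)}\right) \left(-3\right) = \left(49 - \frac{3}{6}\right) \left(-3\right) = \left(49 - \frac{1}{2}\right) \left(-3\right) = \frac{97}{2} \left(-3\right) = - \frac{291}{2}$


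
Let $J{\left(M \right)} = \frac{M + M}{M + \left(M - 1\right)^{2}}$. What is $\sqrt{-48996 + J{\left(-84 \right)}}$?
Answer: $\frac{2 i \sqrt{624624348291}}{7141} \approx 221.35 i$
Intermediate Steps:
$J{\left(M \right)} = \frac{2 M}{M + \left(-1 + M\right)^{2}}$
$\sqrt{-48996 + J{\left(-84 \right)}} = \sqrt{-48996 + 2 \left(-84\right) \frac{1}{-84 + \left(-1 - 84\right)^{2}}} = \sqrt{-48996 + 2 \left(-84\right) \frac{1}{-84 + \left(-85\right)^{2}}} = \sqrt{-48996 + 2 \left(-84\right) \frac{1}{-84 + 7225}} = \sqrt{-48996 + 2 \left(-84\right) \frac{1}{7141}} = \sqrt{-48996 - \frac{168}{7141}} = \sqrt{- \frac{349880604}{7141}} = \frac{2 i \sqrt{624624348291}}{7141}$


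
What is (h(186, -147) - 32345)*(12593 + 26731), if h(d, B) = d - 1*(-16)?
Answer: -1263991332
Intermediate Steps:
h(d, B) = 16 + d (h(d, B) = d + 16 = 16 + d)
(h(186, -147) - 32345)*(12593 + 26731) = ((16 + 186) - 32345)*(12593 + 26731) = (202 - 32345)*39324 = -32143*39324 = -1263991332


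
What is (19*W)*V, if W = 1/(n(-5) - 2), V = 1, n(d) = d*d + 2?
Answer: 19/25 ≈ 0.76000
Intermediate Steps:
n(d) = 2 + d**2 (n(d) = d**2 + 2 = 2 + d**2)
W = 1/25 (W = 1/((2 + (-5)**2) - 2) = 1/((2 + 25) - 2) = 1/(27 - 2) = 1/25 ≈ 0.040000)
(19*W)*V = (19*(1/25))*1 = (19/25)*1 = 19/25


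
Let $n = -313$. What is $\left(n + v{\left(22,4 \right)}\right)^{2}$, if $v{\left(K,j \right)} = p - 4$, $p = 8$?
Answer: $95481$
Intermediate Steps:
$v{\left(K,j \right)} = 4$ ($v{\left(K,j \right)} = 8 - 4 = 4$)
$\left(n + v{\left(22,4 \right)}\right)^{2} = \left(-313 + 4\right)^{2} = \left(-309\right)^{2} = 95481$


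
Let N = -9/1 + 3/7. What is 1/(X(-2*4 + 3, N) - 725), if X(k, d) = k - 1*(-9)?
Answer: -1/721 ≈ -0.0013870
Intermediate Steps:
N = -60/7 (N = -9*1 + 3*(⅐) = -9 + 3/7 = -60/7 ≈ -8.5714)
X(k, d) = 9 + k (X(k, d) = k + 9 = 9 + k)
1/(X(-2*4 + 3, N) - 725) = 1/((9 + (-2*4 + 3)) - 725) = 1/((9 + (-8 + 3)) - 725) = 1/((9 - 5) - 725) = 1/(4 - 725) = 1/(-721) = -1/721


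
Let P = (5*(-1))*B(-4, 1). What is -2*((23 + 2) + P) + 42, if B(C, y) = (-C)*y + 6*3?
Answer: 212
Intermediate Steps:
B(C, y) = 18 - C*y (B(C, y) = -C*y + 18 = 18 - C*y)
P = -110 (P = (5*(-1))*(18 - 1*(-4)*1) = -5*(18 + 4) = -5*22 = -110)
-2*((23 + 2) + P) + 42 = -2*((23 + 2) - 110) + 42 = -2*(25 - 110) + 42 = -2*(-85) + 42 = 170 + 42 = 212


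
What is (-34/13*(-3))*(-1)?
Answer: -102/13 ≈ -7.8462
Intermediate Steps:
(-34/13*(-3))*(-1) = (-34*1/13*(-3))*(-1) = -34/13*(-3)*(-1) = (102/13)*(-1) = -102/13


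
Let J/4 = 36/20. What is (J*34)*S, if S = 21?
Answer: 25704/5 ≈ 5140.8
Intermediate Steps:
J = 36/5 (J = 4*(36/20) = 4*(36*(1/20)) = 4*(9/5) = 36/5 ≈ 7.2000)
(J*34)*S = ((36/5)*34)*21 = (1224/5)*21 = 25704/5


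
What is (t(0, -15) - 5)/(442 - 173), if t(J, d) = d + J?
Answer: -20/269 ≈ -0.074349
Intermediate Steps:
t(J, d) = J + d
(t(0, -15) - 5)/(442 - 173) = ((0 - 15) - 5)/(442 - 173) = (-15 - 5)/269 = -20*1/269 = -20/269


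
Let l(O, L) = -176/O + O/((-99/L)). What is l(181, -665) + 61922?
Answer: 1131348959/17919 ≈ 63137.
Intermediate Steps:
l(O, L) = -176/O - L*O/99 (l(O, L) = -176/O + O*(-L/99) = -176/O - L*O/99)
l(181, -665) + 61922 = (-176/181 - 1/99*(-665)*181) + 61922 = (-176*1/181 + 120365/99) + 61922 = (-176/181 + 120365/99) + 61922 = 21768641/17919 + 61922 = 1131348959/17919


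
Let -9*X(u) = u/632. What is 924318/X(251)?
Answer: -5257520784/251 ≈ -2.0946e+7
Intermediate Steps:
X(u) = -u/5688 (X(u) = -u/(9*632) = -u/5688)
924318/X(251) = 924318/((-1/5688*251)) = 924318/(-251/5688) = 924318*(-5688/251) = -5257520784/251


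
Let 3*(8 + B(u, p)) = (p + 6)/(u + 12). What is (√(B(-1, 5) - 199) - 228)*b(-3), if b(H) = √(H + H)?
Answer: -2*√310 - 228*I*√6 ≈ -35.214 - 558.48*I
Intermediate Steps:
B(u, p) = -8 + (6 + p)/(3*(12 + u)) (B(u, p) = -8 + ((p + 6)/(u + 12))/3 = -8 + ((6 + p)/(12 + u))/3 = -8 + (6 + p)/(3*(12 + u)))
b(H) = √2*√H (b(H) = √(2*H) = √2*√H)
(√(B(-1, 5) - 199) - 228)*b(-3) = (√((-282 + 5 - 24*(-1))/(3*(12 - 1)) - 199) - 228)*(√2*√(-3)) = (√((⅓)*(-282 + 5 + 24)/11 - 199) - 228)*(√2*(I*√3)) = (√((⅓)*(1/11)*(-253) - 199) - 228)*(I*√6) = (√(-23/3 - 199) - 228)*(I*√6) = (√(-620/3) - 228)*(I*√6) = (2*I*√465/3 - 228)*(I*√6) = (-228 + 2*I*√465/3)*(I*√6) = I*√6*(-228 + 2*I*√465/3)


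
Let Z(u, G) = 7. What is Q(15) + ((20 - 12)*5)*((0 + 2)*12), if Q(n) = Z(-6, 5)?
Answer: 967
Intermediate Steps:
Q(n) = 7
Q(15) + ((20 - 12)*5)*((0 + 2)*12) = 7 + ((20 - 12)*5)*((0 + 2)*12) = 7 + (8*5)*(2*12) = 7 + 40*24 = 7 + 960 = 967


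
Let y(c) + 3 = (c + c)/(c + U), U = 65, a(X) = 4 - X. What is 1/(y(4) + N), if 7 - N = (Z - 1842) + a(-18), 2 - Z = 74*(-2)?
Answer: 69/115514 ≈ 0.00059733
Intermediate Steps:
y(c) = -3 + 2*c/(65 + c) (y(c) = -3 + (c + c)/(c + 65) = -3 + (2*c)/(65 + c) = -3 + 2*c/(65 + c))
Z = 150 (Z = 2 - 74*(-2) = 2 - 1*(-148) = 2 + 148 = 150)
N = 1677 (N = 7 - ((150 - 1842) + (4 - 1*(-18))) = 7 - (-1692 + (4 + 18)) = 7 - (-1692 + 22) = 7 - 1*(-1670) = 7 + 1670 = 1677)
1/(y(4) + N) = 1/((-195 - 1*4)/(65 + 4) + 1677) = 1/((-195 - 4)/69 + 1677) = 1/((1/69)*(-199) + 1677) = 1/(-199/69 + 1677) = 1/(115514/69) = 69/115514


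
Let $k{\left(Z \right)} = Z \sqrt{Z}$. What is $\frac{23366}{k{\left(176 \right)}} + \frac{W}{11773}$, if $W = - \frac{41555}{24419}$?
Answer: $- \frac{41555}{287484887} + \frac{11683 \sqrt{11}}{3872} \approx 10.007$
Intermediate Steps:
$k{\left(Z \right)} = Z^{\frac{3}{2}}$
$W = - \frac{41555}{24419}$ ($W = \left(-41555\right) \frac{1}{24419} = - \frac{41555}{24419} \approx -1.7017$)
$\frac{23366}{k{\left(176 \right)}} + \frac{W}{11773} = \frac{23366}{176^{\frac{3}{2}}} - \frac{41555}{24419 \cdot 11773} = \frac{23366}{704 \sqrt{11}} - \frac{41555}{287484887} = 23366 \frac{\sqrt{11}}{7744} - \frac{41555}{287484887} = \frac{11683 \sqrt{11}}{3872} - \frac{41555}{287484887} = - \frac{41555}{287484887} + \frac{11683 \sqrt{11}}{3872}$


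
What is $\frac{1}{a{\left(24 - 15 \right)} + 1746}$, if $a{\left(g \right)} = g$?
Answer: $\frac{1}{1755} \approx 0.0005698$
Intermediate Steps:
$\frac{1}{a{\left(24 - 15 \right)} + 1746} = \frac{1}{\left(24 - 15\right) + 1746} = \frac{1}{9 + 1746} = \frac{1}{1755}$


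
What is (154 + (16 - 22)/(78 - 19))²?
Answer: 82446400/3481 ≈ 23685.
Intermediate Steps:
(154 + (16 - 22)/(78 - 19))² = (154 - 6/59)² = (9080/59)² = 82446400/3481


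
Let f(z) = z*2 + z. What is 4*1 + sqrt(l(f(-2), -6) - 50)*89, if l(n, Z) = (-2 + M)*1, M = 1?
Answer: 4 + 89*I*sqrt(51) ≈ 4.0 + 635.59*I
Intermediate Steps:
f(z) = 3*z (f(z) = 2*z + z = 3*z)
l(n, Z) = -1 (l(n, Z) = (-2 + 1)*1 = -1*1 = -1)
4*1 + sqrt(l(f(-2), -6) - 50)*89 = 4*1 + sqrt(-1 - 50)*89 = 4 + sqrt(-51)*89 = 4 + (I*sqrt(51))*89 = 4 + 89*I*sqrt(51)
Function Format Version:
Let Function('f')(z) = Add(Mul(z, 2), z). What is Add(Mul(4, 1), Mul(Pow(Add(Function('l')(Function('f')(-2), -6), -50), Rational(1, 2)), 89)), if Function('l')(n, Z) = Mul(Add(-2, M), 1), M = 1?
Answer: Add(4, Mul(89, I, Pow(51, Rational(1, 2)))) ≈ Add(4.0000, Mul(635.59, I))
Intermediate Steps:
Function('f')(z) = Mul(3, z) (Function('f')(z) = Add(Mul(2, z), z) = Mul(3, z))
Function('l')(n, Z) = -1 (Function('l')(n, Z) = Mul(Add(-2, 1), 1) = Mul(-1, 1) = -1)
Add(Mul(4, 1), Mul(Pow(Add(Function('l')(Function('f')(-2), -6), -50), Rational(1, 2)), 89)) = Add(Mul(4, 1), Mul(Pow(Add(-1, -50), Rational(1, 2)), 89)) = Add(4, Mul(Pow(-51, Rational(1, 2)), 89)) = Add(4, Mul(Mul(I, Pow(51, Rational(1, 2))), 89)) = Add(4, Mul(89, I, Pow(51, Rational(1, 2))))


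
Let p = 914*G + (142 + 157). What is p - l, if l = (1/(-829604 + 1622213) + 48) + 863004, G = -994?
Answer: -1403923750822/792609 ≈ -1.7713e+6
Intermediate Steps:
p = -908217 (p = 914*(-994) + (142 + 157) = -908516 + 299 = -908217)
l = 684062782669/792609 (l = (1/792609 + 48) + 863004 = 38045233/792609 + 863004 = 684062782669/792609 ≈ 8.6305e+5)
p - l = -908217 - 1*684062782669/792609 = -908217 - 684062782669/792609 = -1403923750822/792609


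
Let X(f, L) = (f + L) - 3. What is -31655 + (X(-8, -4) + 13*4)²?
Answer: -30286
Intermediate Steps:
X(f, L) = -3 + L + f (X(f, L) = (L + f) - 3 = -3 + L + f)
-31655 + (X(-8, -4) + 13*4)² = -31655 + ((-3 - 4 - 8) + 13*4)² = -31655 + (-15 + 52)² = -31655 + 37² = -31655 + 1369 = -30286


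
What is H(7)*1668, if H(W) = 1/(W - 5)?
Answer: 834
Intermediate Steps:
H(W) = 1/(-5 + W)
H(7)*1668 = 1668/(-5 + 7) = 1668/2 = (1/2)*1668 = 834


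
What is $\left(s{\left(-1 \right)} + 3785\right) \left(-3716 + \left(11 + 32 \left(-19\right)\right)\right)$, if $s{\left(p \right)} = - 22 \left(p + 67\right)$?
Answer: $-10062229$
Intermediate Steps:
$s{\left(p \right)} = -1474 - 22 p$ ($s{\left(p \right)} = - 22 \left(67 + p\right) = -1474 - 22 p$)
$\left(s{\left(-1 \right)} + 3785\right) \left(-3716 + \left(11 + 32 \left(-19\right)\right)\right) = \left(\left(-1474 - -22\right) + 3785\right) \left(-3716 + \left(11 + 32 \left(-19\right)\right)\right) = \left(\left(-1474 + 22\right) + 3785\right) \left(-3716 + \left(11 - 608\right)\right) = \left(-1452 + 3785\right) \left(-3716 - 597\right) = 2333 \left(-4313\right) = -10062229$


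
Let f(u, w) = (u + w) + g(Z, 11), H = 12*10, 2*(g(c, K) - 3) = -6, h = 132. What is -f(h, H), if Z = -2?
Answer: -252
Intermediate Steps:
g(c, K) = 0 (g(c, K) = 3 + (½)*(-6) = 3 - 3 = 0)
H = 120
f(u, w) = u + w (f(u, w) = (u + w) + 0 = u + w)
-f(h, H) = -(132 + 120) = -1*252 = -252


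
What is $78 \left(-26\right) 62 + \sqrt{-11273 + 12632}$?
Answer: $-125736 + 3 \sqrt{151} \approx -1.257 \cdot 10^{5}$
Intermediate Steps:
$78 \left(-26\right) 62 + \sqrt{-11273 + 12632} = \left(-2028\right) 62 + \sqrt{1359} = -125736 + 3 \sqrt{151}$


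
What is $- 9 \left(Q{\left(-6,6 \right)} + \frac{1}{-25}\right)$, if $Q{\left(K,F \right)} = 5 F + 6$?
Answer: $- \frac{8091}{25} \approx -323.64$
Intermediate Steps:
$Q{\left(K,F \right)} = 6 + 5 F$
$- 9 \left(Q{\left(-6,6 \right)} + \frac{1}{-25}\right) = - 9 \left(\left(6 + 5 \cdot 6\right) + \frac{1}{-25}\right) = - 9 \left(\left(6 + 30\right) - \frac{1}{25}\right) = - 9 \left(36 - \frac{1}{25}\right) = \left(-9\right) \frac{899}{25} = - \frac{8091}{25}$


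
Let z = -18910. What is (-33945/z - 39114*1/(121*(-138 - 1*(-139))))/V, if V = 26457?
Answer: -1581803/130186078 ≈ -0.012150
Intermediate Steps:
(-33945/z - 39114*1/(121*(-138 - 1*(-139))))/V = (-33945/(-18910) - 39114*1/(121*(-138 - 1*(-139))))/26457 = (-33945*(-1/18910) - 39114*1/(121*(-138 + 139)))*(1/26457) = (219/122 - 39114/(121*1))*(1/26457) = (219/122 - 39114/121)*(1/26457) = -4745409/14762*1/26457 = -1581803/130186078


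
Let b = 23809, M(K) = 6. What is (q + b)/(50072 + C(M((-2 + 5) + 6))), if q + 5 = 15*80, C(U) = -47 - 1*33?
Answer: 6251/12498 ≈ 0.50016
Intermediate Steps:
C(U) = -80 (C(U) = -47 - 33 = -80)
q = 1195 (q = -5 + 15*80 = -5 + 1200 = 1195)
(q + b)/(50072 + C(M((-2 + 5) + 6))) = (1195 + 23809)/(50072 - 80) = 25004/49992 = 25004*(1/49992) = 6251/12498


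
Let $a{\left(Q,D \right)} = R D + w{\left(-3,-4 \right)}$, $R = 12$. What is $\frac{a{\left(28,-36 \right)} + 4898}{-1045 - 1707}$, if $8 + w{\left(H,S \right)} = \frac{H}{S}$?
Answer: $- \frac{17835}{11008} \approx -1.6202$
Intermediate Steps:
$w{\left(H,S \right)} = -8 + \frac{H}{S}$
$a{\left(Q,D \right)} = - \frac{29}{4} + 12 D$ ($a{\left(Q,D \right)} = 12 D - \left(8 + \frac{3}{-4}\right) = 12 D - \frac{29}{4} = - \frac{29}{4} + 12 D$)
$\frac{a{\left(28,-36 \right)} + 4898}{-1045 - 1707} = \frac{\left(- \frac{29}{4} + 12 \left(-36\right)\right) + 4898}{-1045 - 1707} = \frac{\left(- \frac{29}{4} - 432\right) + 4898}{-2752} = \left(- \frac{1757}{4} + 4898\right) \left(- \frac{1}{2752}\right) = \frac{17835}{4} \left(- \frac{1}{2752}\right) = - \frac{17835}{11008}$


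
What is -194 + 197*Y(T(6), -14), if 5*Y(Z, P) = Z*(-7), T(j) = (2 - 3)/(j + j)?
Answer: -10261/60 ≈ -171.02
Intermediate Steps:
T(j) = -1/(2*j)
Y(Z, P) = -7*Z/5 (Y(Z, P) = (Z*(-7))/5 = (-7*Z)/5 = -7*Z/5)
-194 + 197*Y(T(6), -14) = -194 + 197*(-(-7)/(10*6)) = -194 + 197*(-7/5*(-1/12)) = -194 + 197*(7/60) = -194 + 1379/60 = -10261/60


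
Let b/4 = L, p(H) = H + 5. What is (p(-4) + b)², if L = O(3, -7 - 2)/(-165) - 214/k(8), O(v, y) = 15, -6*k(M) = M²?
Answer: 12666481/1936 ≈ 6542.6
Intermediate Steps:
k(M) = -M²/6
p(H) = 5 + H
L = 3515/176 (L = 15/(-165) - 214/((-⅙*8²)) = 15*(-1/165) - 214/((-⅙*64)) = -1/11 - 214/(-32/3) = -1/11 - 214*(-3/32) = -1/11 + 321/16 = 3515/176 ≈ 19.972)
b = 3515/44 (b = 4*(3515/176) = 3515/44 ≈ 79.886)
(p(-4) + b)² = ((5 - 4) + 3515/44)² = (1 + 3515/44)² = (3559/44)² = 12666481/1936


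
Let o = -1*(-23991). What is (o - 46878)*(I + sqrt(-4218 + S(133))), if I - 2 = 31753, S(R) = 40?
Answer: -726776685 - 22887*I*sqrt(4178) ≈ -7.2678e+8 - 1.4794e+6*I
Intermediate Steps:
I = 31755 (I = 2 + 31753 = 31755)
o = 23991
(o - 46878)*(I + sqrt(-4218 + S(133))) = (23991 - 46878)*(31755 + sqrt(-4218 + 40)) = -22887*(31755 + sqrt(-4178)) = -22887*(31755 + I*sqrt(4178)) = -726776685 - 22887*I*sqrt(4178)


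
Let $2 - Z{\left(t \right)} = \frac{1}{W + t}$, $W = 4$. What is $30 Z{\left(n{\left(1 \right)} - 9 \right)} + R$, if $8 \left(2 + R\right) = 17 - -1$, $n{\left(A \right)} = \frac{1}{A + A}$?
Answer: $\frac{803}{12} \approx 66.917$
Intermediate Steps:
$n{\left(A \right)} = \frac{1}{2 A}$
$Z{\left(t \right)} = 2 - \frac{1}{4 + t}$
$R = \frac{1}{4}$ ($R = -2 + \frac{17 - -1}{8} = -2 + \frac{17 + 1}{8} = -2 + \frac{1}{8} \cdot 18 = -2 + \frac{9}{4} = \frac{1}{4} \approx 0.25$)
$30 Z{\left(n{\left(1 \right)} - 9 \right)} + R = 30 \frac{7 + 2 \left(\frac{1}{2 \cdot 1} - 9\right)}{4 + \left(\frac{1}{2 \cdot 1} - 9\right)} + \frac{1}{4} = 30 \frac{7 + 2 \left(\frac{1}{2} \cdot 1 - 9\right)}{4 + \left(\frac{1}{2} \cdot 1 - 9\right)} + \frac{1}{4} = 30 \frac{7 + 2 \left(\frac{1}{2} - 9\right)}{4 + \left(\frac{1}{2} - 9\right)} + \frac{1}{4} = 30 \frac{7 + 2 \left(- \frac{17}{2}\right)}{4 - \frac{17}{2}} + \frac{1}{4} = 30 \frac{7 - 17}{- \frac{9}{2}} + \frac{1}{4} = 30 \left(\left(- \frac{2}{9}\right) \left(-10\right)\right) + \frac{1}{4} = 30 \cdot \frac{20}{9} + \frac{1}{4} = \frac{200}{3} + \frac{1}{4} = \frac{803}{12}$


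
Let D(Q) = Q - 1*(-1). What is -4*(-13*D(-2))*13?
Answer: -676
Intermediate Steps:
D(Q) = 1 + Q (D(Q) = Q + 1 = 1 + Q)
-4*(-13*D(-2))*13 = -4*(-13*(1 - 2))*13 = -4*(-13*(-1))*13 = -52*13 = -4*169 = -676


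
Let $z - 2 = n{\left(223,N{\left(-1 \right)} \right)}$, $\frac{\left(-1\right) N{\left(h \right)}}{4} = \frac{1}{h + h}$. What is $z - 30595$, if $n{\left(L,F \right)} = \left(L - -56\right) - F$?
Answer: $-30316$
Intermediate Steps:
$N{\left(h \right)} = - \frac{2}{h}$ ($N{\left(h \right)} = - \frac{4}{h + h} = - \frac{4}{2 h} = - 4 \frac{1}{2 h} = - \frac{2}{h}$)
$n{\left(L,F \right)} = 56 + L - F$ ($n{\left(L,F \right)} = \left(L + 56\right) - F = \left(56 + L\right) - F = 56 + L - F$)
$z = 279$ ($z = 2 + \left(56 + 223 - - \frac{2}{-1}\right) = 2 + \left(56 + 223 - \left(-2\right) \left(-1\right)\right) = 2 + \left(56 + 223 - 2\right) = 2 + 277 = 279$)
$z - 30595 = 279 - 30595 = -30316$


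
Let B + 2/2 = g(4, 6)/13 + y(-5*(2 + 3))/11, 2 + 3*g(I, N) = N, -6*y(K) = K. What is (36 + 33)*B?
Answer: -10235/286 ≈ -35.787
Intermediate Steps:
y(K) = -K/6
g(I, N) = -2/3 + N/3
B = -445/858 (B = -1 + ((-2/3 + (1/3)*6)/13 - (-5)*(2 + 3)/6/11) = -1 + ((-2/3 + 2)*(1/13) - (-5)*5/6*(1/11)) = -1 + ((4/3)*(1/13) - 1/6*(-25)*(1/11)) = -1 + (4/39 + (25/6)*(1/11)) = -1 + (4/39 + 25/66) = -1 + 413/858 = -445/858 ≈ -0.51865)
(36 + 33)*B = (36 + 33)*(-445/858) = 69*(-445/858) = -10235/286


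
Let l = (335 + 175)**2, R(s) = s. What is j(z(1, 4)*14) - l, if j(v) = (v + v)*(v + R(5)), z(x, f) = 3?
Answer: -256152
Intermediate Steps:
j(v) = 2*v*(5 + v) (j(v) = (v + v)*(v + 5) = (2*v)*(5 + v) = 2*v*(5 + v))
l = 260100 (l = 510**2 = 260100)
j(z(1, 4)*14) - l = 2*(3*14)*(5 + 3*14) - 1*260100 = 2*42*(5 + 42) - 260100 = 2*42*47 - 260100 = 3948 - 260100 = -256152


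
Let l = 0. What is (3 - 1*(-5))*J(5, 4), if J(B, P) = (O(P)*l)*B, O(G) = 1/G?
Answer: 0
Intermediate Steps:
J(B, P) = 0 (J(B, P) = (0/P)*B = 0*B = 0)
(3 - 1*(-5))*J(5, 4) = (3 - 1*(-5))*0 = (3 + 5)*0 = 8*0 = 0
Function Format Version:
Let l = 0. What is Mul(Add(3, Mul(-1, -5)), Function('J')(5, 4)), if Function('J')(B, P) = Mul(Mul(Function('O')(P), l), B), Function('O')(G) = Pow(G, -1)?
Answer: 0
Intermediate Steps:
Function('J')(B, P) = 0 (Function('J')(B, P) = Mul(Mul(Pow(P, -1), 0), B) = Mul(0, B) = 0)
Mul(Add(3, Mul(-1, -5)), Function('J')(5, 4)) = Mul(Add(3, Mul(-1, -5)), 0) = Mul(Add(3, 5), 0) = Mul(8, 0) = 0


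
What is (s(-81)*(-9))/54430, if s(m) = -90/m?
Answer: -1/5443 ≈ -0.00018372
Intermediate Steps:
(s(-81)*(-9))/54430 = (-90/(-81)*(-9))/54430 = (-90*(-1/81)*(-9))*(1/54430) = ((10/9)*(-9))*(1/54430) = -10*1/54430 = -1/5443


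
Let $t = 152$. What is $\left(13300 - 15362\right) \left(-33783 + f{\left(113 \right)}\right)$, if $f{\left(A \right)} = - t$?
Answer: $69973970$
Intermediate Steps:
$f{\left(A \right)} = -152$ ($f{\left(A \right)} = \left(-1\right) 152 = -152$)
$\left(13300 - 15362\right) \left(-33783 + f{\left(113 \right)}\right) = \left(13300 - 15362\right) \left(-33783 - 152\right) = \left(-2062\right) \left(-33935\right) = 69973970$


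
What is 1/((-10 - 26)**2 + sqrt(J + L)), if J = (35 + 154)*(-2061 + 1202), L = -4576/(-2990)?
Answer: 149040/211826029 - I*sqrt(2147071735)/211826029 ≈ 0.0007036 - 0.00021875*I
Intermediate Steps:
L = 176/115 (L = -4576*(-1/2990) = 176/115 ≈ 1.5304)
J = -162351 (J = 189*(-859) = -162351)
1/((-10 - 26)**2 + sqrt(J + L)) = 1/((-10 - 26)**2 + sqrt(-162351 + 176/115)) = 1/((-36)**2 + sqrt(-18670189/115)) = 1/(1296 + I*sqrt(2147071735)/115)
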